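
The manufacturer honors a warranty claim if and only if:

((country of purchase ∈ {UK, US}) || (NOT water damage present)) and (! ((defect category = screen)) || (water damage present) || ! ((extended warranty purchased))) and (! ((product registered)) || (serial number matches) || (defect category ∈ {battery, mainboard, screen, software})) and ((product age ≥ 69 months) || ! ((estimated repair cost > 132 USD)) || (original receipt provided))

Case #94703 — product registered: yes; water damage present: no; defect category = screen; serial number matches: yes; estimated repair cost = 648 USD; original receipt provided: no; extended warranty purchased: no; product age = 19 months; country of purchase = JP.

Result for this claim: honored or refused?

Refused

Atomic conditions:
  country of purchase ∈ {UK, US}: JP is not in the set → false
  NOT water damage present: no → true
  defect category = screen: screen == screen is true
  water damage present: no → false
  extended warranty purchased: no → false
  product registered: yes → true
  serial number matches: yes → true
  defect category ∈ {battery, mainboard, screen, software}: screen is in the set → true
  product age ≥ 69 months: 19 ≥ 69 is false
  estimated repair cost > 132 USD: 648 > 132 is true
  original receipt provided: no → false
Combine:
[1] false OR true = true
[2.1] NOT true = false
[2.3] NOT false = true
[2] false OR false OR true = true
[3.1] NOT true = false
[3] false OR true OR true = true
[4.2] NOT true = false
[4] false OR false OR false = false
[root] true AND true AND true AND false = false
Overall: false → refused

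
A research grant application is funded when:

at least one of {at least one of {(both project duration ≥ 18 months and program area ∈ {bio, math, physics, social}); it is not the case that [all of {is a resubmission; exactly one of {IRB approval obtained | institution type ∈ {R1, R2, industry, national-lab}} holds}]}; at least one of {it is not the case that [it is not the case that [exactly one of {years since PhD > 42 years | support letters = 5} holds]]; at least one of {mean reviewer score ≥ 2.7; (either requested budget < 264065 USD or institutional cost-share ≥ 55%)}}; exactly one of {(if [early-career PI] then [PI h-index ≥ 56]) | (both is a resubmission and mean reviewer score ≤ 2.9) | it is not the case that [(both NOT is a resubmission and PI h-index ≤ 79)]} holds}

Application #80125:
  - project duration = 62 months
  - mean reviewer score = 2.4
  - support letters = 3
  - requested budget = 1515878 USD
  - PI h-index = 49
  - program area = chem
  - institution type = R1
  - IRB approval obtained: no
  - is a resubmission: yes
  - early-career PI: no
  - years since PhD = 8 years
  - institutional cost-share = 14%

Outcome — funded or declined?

Atomic conditions:
  project duration ≥ 18 months: 62 ≥ 18 is true
  program area ∈ {bio, math, physics, social}: chem is not in the set → false
  is a resubmission: yes → true
  IRB approval obtained: no → false
  institution type ∈ {R1, R2, industry, national-lab}: R1 is in the set → true
  years since PhD > 42 years: 8 > 42 is false
  support letters = 5: 3 == 5 is false
  mean reviewer score ≥ 2.7: 2.4 ≥ 2.7 is false
  requested budget < 264065 USD: 1515878 < 264065 is false
  institutional cost-share ≥ 55%: 14 ≥ 55 is false
  early-career PI: no → false
  PI h-index ≥ 56: 49 ≥ 56 is false
  mean reviewer score ≤ 2.9: 2.4 ≤ 2.9 is true
  NOT is a resubmission: yes → false
  PI h-index ≤ 79: 49 ≤ 79 is true
Combine:
[1.1] true AND false = false
[1.2.1.2] exactly-one(false, true) = true
[1.2.1] true AND true = true
[1.2] NOT true = false
[1] false OR false = false
[2.1.1.1] exactly-one(false, false) = false
[2.1.1] NOT false = true
[2.1] NOT true = false
[2.2.2] false OR false = false
[2.2] false OR false = false
[2] false OR false = false
[3.1] false → false (antecedent false ⇒ implication holds) = true
[3.2] true AND true = true
[3.3.1] false AND true = false
[3.3] NOT false = true
[3] exactly-one(true, true, true) = false
[root] false OR false OR false = false
Overall: false → declined

Declined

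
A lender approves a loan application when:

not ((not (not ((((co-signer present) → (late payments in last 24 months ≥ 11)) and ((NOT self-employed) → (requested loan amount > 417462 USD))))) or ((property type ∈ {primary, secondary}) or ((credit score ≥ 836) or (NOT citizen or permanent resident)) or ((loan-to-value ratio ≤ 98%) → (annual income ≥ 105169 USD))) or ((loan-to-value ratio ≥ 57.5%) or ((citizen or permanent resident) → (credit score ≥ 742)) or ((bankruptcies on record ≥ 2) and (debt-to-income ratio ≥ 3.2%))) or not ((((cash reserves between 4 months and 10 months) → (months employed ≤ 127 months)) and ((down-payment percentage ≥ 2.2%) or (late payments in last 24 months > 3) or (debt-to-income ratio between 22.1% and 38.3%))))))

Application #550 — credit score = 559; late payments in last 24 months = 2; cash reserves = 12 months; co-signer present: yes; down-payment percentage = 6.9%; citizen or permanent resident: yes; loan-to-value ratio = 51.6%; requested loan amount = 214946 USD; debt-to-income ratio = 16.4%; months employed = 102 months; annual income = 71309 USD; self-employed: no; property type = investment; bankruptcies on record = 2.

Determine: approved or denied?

Denied

Atomic conditions:
  co-signer present: yes → true
  late payments in last 24 months ≥ 11: 2 ≥ 11 is false
  NOT self-employed: no → true
  requested loan amount > 417462 USD: 214946 > 417462 is false
  property type ∈ {primary, secondary}: investment is not in the set → false
  credit score ≥ 836: 559 ≥ 836 is false
  NOT citizen or permanent resident: yes → false
  loan-to-value ratio ≤ 98%: 51.6 ≤ 98 is true
  annual income ≥ 105169 USD: 71309 ≥ 105169 is false
  loan-to-value ratio ≥ 57.5%: 51.6 ≥ 57.5 is false
  citizen or permanent resident: yes → true
  credit score ≥ 742: 559 ≥ 742 is false
  bankruptcies on record ≥ 2: 2 ≥ 2 is true
  debt-to-income ratio ≥ 3.2%: 16.4 ≥ 3.2 is true
  cash reserves between 4 months and 10 months: 12 in [4, 10] is false
  months employed ≤ 127 months: 102 ≤ 127 is true
  down-payment percentage ≥ 2.2%: 6.9 ≥ 2.2 is true
  late payments in last 24 months > 3: 2 > 3 is false
  debt-to-income ratio between 22.1% and 38.3%: 16.4 in [22.1, 38.3] is false
Combine:
[1.1.1.1.1] true → false = false
[1.1.1.1.2] true → false = false
[1.1.1.1] false AND false = false
[1.1.1] NOT false = true
[1.1] NOT true = false
[1.2.2] false OR false = false
[1.2.3] true → false = false
[1.2] false OR false OR false = false
[1.3.2] true → false = false
[1.3.3] true AND true = true
[1.3] false OR false OR true = true
[1.4.1.1] false → true (antecedent false ⇒ implication holds) = true
[1.4.1.2] true OR false OR false = true
[1.4.1] true AND true = true
[1.4] NOT true = false
[1] false OR false OR true OR false = true
[root] NOT true = false
Overall: false → denied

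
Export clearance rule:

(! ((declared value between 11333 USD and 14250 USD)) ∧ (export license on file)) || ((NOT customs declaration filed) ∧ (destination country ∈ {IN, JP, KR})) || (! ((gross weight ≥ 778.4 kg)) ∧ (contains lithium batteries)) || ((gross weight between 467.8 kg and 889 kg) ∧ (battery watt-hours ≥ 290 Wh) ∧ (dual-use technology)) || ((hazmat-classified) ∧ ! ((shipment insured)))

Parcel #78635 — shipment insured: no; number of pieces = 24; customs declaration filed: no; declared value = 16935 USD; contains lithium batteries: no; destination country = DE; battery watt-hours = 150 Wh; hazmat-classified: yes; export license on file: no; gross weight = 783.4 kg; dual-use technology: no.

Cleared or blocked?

Atomic conditions:
  declared value between 11333 USD and 14250 USD: 16935 in [11333, 14250] is false
  export license on file: no → false
  NOT customs declaration filed: no → true
  destination country ∈ {IN, JP, KR}: DE is not in the set → false
  gross weight ≥ 778.4 kg: 783.4 ≥ 778.4 is true
  contains lithium batteries: no → false
  gross weight between 467.8 kg and 889 kg: 783.4 in [467.8, 889] is true
  battery watt-hours ≥ 290 Wh: 150 ≥ 290 is false
  dual-use technology: no → false
  hazmat-classified: yes → true
  shipment insured: no → false
Combine:
[1.1] NOT false = true
[1] true AND false = false
[2] true AND false = false
[3.1] NOT true = false
[3] false AND false = false
[4] true AND false AND false = false
[5.2] NOT false = true
[5] true AND true = true
[root] false OR false OR false OR false OR true = true
Overall: true → cleared

Cleared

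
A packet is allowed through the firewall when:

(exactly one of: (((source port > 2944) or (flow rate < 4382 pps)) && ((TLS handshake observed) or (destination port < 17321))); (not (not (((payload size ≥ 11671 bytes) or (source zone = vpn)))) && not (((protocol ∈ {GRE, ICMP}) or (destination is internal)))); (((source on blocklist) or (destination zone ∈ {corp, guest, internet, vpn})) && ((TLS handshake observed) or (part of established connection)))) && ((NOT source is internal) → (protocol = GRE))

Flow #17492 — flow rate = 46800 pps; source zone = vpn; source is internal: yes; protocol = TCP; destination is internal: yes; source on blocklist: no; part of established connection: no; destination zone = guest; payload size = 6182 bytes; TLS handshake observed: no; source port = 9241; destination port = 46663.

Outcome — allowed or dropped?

Dropped

Atomic conditions:
  source port > 2944: 9241 > 2944 is true
  flow rate < 4382 pps: 46800 < 4382 is false
  TLS handshake observed: no → false
  destination port < 17321: 46663 < 17321 is false
  payload size ≥ 11671 bytes: 6182 ≥ 11671 is false
  source zone = vpn: vpn == vpn is true
  protocol ∈ {GRE, ICMP}: TCP is not in the set → false
  destination is internal: yes → true
  source on blocklist: no → false
  destination zone ∈ {corp, guest, internet, vpn}: guest is in the set → true
  part of established connection: no → false
  NOT source is internal: yes → false
  protocol = GRE: TCP == GRE is false
Combine:
[1.1.1] true OR false = true
[1.1.2] false OR false = false
[1.1] true AND false = false
[1.2.1.1.1] false OR true = true
[1.2.1.1] NOT true = false
[1.2.1] NOT false = true
[1.2.2.1] false OR true = true
[1.2.2] NOT true = false
[1.2] true AND false = false
[1.3.1] false OR true = true
[1.3.2] false OR false = false
[1.3] true AND false = false
[1] exactly-one(false, false, false) = false
[2] false → false (antecedent false ⇒ implication holds) = true
[root] false AND true = false
Overall: false → dropped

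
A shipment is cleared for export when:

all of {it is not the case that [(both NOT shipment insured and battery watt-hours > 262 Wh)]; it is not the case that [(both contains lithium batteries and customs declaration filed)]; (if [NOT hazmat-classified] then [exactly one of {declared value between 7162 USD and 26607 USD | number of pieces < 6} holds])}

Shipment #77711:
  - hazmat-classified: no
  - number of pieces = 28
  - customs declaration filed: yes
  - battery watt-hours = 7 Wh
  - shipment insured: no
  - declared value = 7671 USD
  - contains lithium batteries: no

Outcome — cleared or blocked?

Atomic conditions:
  NOT shipment insured: no → true
  battery watt-hours > 262 Wh: 7 > 262 is false
  contains lithium batteries: no → false
  customs declaration filed: yes → true
  NOT hazmat-classified: no → true
  declared value between 7162 USD and 26607 USD: 7671 in [7162, 26607] is true
  number of pieces < 6: 28 < 6 is false
Combine:
[1.1] true AND false = false
[1] NOT false = true
[2.1] false AND true = false
[2] NOT false = true
[3.2] exactly-one(true, false) = true
[3] true → true = true
[root] true AND true AND true = true
Overall: true → cleared

Cleared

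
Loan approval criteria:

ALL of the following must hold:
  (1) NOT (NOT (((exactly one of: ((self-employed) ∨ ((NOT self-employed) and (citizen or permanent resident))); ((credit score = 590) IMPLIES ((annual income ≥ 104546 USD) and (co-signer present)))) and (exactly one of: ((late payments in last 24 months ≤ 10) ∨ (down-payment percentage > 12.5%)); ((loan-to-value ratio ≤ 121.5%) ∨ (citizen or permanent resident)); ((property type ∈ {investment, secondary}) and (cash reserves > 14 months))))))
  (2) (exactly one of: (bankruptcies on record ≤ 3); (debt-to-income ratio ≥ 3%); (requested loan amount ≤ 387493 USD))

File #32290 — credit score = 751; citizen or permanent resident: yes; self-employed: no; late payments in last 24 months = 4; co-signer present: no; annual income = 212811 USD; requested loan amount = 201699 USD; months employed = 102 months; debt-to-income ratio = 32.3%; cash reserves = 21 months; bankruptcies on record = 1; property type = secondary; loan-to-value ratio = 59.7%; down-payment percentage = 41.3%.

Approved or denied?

Atomic conditions:
  self-employed: no → false
  NOT self-employed: no → true
  citizen or permanent resident: yes → true
  credit score = 590: 751 == 590 is false
  annual income ≥ 104546 USD: 212811 ≥ 104546 is true
  co-signer present: no → false
  late payments in last 24 months ≤ 10: 4 ≤ 10 is true
  down-payment percentage > 12.5%: 41.3 > 12.5 is true
  loan-to-value ratio ≤ 121.5%: 59.7 ≤ 121.5 is true
  property type ∈ {investment, secondary}: secondary is in the set → true
  cash reserves > 14 months: 21 > 14 is true
  bankruptcies on record ≤ 3: 1 ≤ 3 is true
  debt-to-income ratio ≥ 3%: 32.3 ≥ 3 is true
  requested loan amount ≤ 387493 USD: 201699 ≤ 387493 is true
Combine:
[1.1.1.1.1.2] true AND true = true
[1.1.1.1.1] false OR true = true
[1.1.1.1.2.2] true AND false = false
[1.1.1.1.2] false → false (antecedent false ⇒ implication holds) = true
[1.1.1.1] exactly-one(true, true) = false
[1.1.1.2.1] true OR true = true
[1.1.1.2.2] true OR true = true
[1.1.1.2.3] true AND true = true
[1.1.1.2] exactly-one(true, true, true) = false
[1.1.1] false AND false = false
[1.1] NOT false = true
[1] NOT true = false
[2] exactly-one(true, true, true) = false
[root] false AND false = false
Overall: false → denied

Denied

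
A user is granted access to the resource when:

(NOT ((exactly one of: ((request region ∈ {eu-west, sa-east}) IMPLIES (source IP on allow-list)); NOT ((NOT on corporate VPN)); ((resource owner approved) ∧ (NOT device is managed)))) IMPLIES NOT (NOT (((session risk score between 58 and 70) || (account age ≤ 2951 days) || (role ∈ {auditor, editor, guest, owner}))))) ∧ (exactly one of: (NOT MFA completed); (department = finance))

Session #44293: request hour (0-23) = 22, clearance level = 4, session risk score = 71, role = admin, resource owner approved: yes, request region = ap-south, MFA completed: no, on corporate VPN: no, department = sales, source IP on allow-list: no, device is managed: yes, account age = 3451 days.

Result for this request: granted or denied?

Atomic conditions:
  request region ∈ {eu-west, sa-east}: ap-south is not in the set → false
  source IP on allow-list: no → false
  NOT on corporate VPN: no → true
  resource owner approved: yes → true
  NOT device is managed: yes → false
  session risk score between 58 and 70: 71 in [58, 70] is false
  account age ≤ 2951 days: 3451 ≤ 2951 is false
  role ∈ {auditor, editor, guest, owner}: admin is not in the set → false
  NOT MFA completed: no → true
  department = finance: sales == finance is false
Combine:
[1.1.1.1] false → false (antecedent false ⇒ implication holds) = true
[1.1.1.2] NOT true = false
[1.1.1.3] true AND false = false
[1.1.1] exactly-one(true, false, false) = true
[1.1] NOT true = false
[1.2.1.1] false OR false OR false = false
[1.2.1] NOT false = true
[1.2] NOT true = false
[1] false → false (antecedent false ⇒ implication holds) = true
[2] exactly-one(true, false) = true
[root] true AND true = true
Overall: true → granted

Granted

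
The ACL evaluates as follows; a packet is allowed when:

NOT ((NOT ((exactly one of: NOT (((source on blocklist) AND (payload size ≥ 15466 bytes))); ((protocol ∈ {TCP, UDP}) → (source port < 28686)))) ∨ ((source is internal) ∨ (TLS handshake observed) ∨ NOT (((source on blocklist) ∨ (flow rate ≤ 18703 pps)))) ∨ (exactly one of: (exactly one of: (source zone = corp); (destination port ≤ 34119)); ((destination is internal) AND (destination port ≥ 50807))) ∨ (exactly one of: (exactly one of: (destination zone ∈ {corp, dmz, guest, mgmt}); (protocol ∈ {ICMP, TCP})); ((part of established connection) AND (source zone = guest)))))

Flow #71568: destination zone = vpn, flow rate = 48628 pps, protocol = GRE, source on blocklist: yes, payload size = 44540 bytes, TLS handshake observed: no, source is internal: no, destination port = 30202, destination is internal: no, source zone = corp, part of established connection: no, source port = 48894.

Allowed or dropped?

Allowed

Atomic conditions:
  source on blocklist: yes → true
  payload size ≥ 15466 bytes: 44540 ≥ 15466 is true
  protocol ∈ {TCP, UDP}: GRE is not in the set → false
  source port < 28686: 48894 < 28686 is false
  source is internal: no → false
  TLS handshake observed: no → false
  flow rate ≤ 18703 pps: 48628 ≤ 18703 is false
  source zone = corp: corp == corp is true
  destination port ≤ 34119: 30202 ≤ 34119 is true
  destination is internal: no → false
  destination port ≥ 50807: 30202 ≥ 50807 is false
  destination zone ∈ {corp, dmz, guest, mgmt}: vpn is not in the set → false
  protocol ∈ {ICMP, TCP}: GRE is not in the set → false
  part of established connection: no → false
  source zone = guest: corp == guest is false
Combine:
[1.1.1.1.1] true AND true = true
[1.1.1.1] NOT true = false
[1.1.1.2] false → false (antecedent false ⇒ implication holds) = true
[1.1.1] exactly-one(false, true) = true
[1.1] NOT true = false
[1.2.3.1] true OR false = true
[1.2.3] NOT true = false
[1.2] false OR false OR false = false
[1.3.1] exactly-one(true, true) = false
[1.3.2] false AND false = false
[1.3] exactly-one(false, false) = false
[1.4.1] exactly-one(false, false) = false
[1.4.2] false AND false = false
[1.4] exactly-one(false, false) = false
[1] false OR false OR false OR false = false
[root] NOT false = true
Overall: true → allowed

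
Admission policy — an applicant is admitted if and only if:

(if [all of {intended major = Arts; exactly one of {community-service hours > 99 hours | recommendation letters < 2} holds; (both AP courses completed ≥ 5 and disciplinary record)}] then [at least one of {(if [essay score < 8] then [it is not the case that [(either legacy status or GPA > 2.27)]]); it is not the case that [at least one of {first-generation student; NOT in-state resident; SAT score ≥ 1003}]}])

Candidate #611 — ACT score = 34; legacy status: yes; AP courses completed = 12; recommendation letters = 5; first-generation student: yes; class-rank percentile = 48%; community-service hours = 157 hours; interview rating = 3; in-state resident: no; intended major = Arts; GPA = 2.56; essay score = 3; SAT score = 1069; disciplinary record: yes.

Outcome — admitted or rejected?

Rejected

Atomic conditions:
  intended major = Arts: Arts == Arts is true
  community-service hours > 99 hours: 157 > 99 is true
  recommendation letters < 2: 5 < 2 is false
  AP courses completed ≥ 5: 12 ≥ 5 is true
  disciplinary record: yes → true
  essay score < 8: 3 < 8 is true
  legacy status: yes → true
  GPA > 2.27: 2.56 > 2.27 is true
  first-generation student: yes → true
  NOT in-state resident: no → true
  SAT score ≥ 1003: 1069 ≥ 1003 is true
Combine:
[1.2] exactly-one(true, false) = true
[1.3] true AND true = true
[1] true AND true AND true = true
[2.1.2.1] true OR true = true
[2.1.2] NOT true = false
[2.1] true → false = false
[2.2.1] true OR true OR true = true
[2.2] NOT true = false
[2] false OR false = false
[root] true → false = false
Overall: false → rejected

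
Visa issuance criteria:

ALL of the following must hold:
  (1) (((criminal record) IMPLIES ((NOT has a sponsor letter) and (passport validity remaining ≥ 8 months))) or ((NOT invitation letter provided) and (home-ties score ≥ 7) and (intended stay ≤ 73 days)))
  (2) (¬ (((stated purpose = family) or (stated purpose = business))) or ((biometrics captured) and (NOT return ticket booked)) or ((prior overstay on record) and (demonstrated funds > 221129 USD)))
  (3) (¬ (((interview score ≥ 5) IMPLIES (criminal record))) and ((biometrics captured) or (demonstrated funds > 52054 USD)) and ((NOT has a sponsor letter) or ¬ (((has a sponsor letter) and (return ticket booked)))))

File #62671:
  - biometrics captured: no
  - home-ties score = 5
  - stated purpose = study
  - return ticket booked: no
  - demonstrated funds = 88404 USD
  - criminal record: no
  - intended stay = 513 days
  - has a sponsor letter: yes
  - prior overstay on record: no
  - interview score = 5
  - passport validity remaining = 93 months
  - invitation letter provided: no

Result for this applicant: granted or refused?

Granted

Atomic conditions:
  criminal record: no → false
  NOT has a sponsor letter: yes → false
  passport validity remaining ≥ 8 months: 93 ≥ 8 is true
  NOT invitation letter provided: no → true
  home-ties score ≥ 7: 5 ≥ 7 is false
  intended stay ≤ 73 days: 513 ≤ 73 is false
  stated purpose = family: study == family is false
  stated purpose = business: study == business is false
  biometrics captured: no → false
  NOT return ticket booked: no → true
  prior overstay on record: no → false
  demonstrated funds > 221129 USD: 88404 > 221129 is false
  interview score ≥ 5: 5 ≥ 5 is true
  demonstrated funds > 52054 USD: 88404 > 52054 is true
  has a sponsor letter: yes → true
  return ticket booked: no → false
Combine:
[1.1.2] false AND true = false
[1.1] false → false (antecedent false ⇒ implication holds) = true
[1.2] true AND false AND false = false
[1] true OR false = true
[2.1.1] false OR false = false
[2.1] NOT false = true
[2.2] false AND true = false
[2.3] false AND false = false
[2] true OR false OR false = true
[3.1.1] true → false = false
[3.1] NOT false = true
[3.2] false OR true = true
[3.3.2.1] true AND false = false
[3.3.2] NOT false = true
[3.3] false OR true = true
[3] true AND true AND true = true
[root] true AND true AND true = true
Overall: true → granted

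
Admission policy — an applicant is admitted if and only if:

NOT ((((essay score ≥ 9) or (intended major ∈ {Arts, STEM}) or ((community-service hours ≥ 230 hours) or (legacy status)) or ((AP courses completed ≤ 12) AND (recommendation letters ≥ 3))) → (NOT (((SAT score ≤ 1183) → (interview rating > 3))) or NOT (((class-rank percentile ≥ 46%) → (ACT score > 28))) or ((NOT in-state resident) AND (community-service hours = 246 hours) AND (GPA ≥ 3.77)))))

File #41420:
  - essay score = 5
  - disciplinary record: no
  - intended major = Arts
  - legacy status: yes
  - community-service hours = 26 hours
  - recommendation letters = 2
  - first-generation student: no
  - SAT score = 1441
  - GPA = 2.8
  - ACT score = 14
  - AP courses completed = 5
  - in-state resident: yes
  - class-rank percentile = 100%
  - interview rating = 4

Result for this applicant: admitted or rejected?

Rejected

Atomic conditions:
  essay score ≥ 9: 5 ≥ 9 is false
  intended major ∈ {Arts, STEM}: Arts is in the set → true
  community-service hours ≥ 230 hours: 26 ≥ 230 is false
  legacy status: yes → true
  AP courses completed ≤ 12: 5 ≤ 12 is true
  recommendation letters ≥ 3: 2 ≥ 3 is false
  SAT score ≤ 1183: 1441 ≤ 1183 is false
  interview rating > 3: 4 > 3 is true
  class-rank percentile ≥ 46%: 100 ≥ 46 is true
  ACT score > 28: 14 > 28 is false
  NOT in-state resident: yes → false
  community-service hours = 246 hours: 26 == 246 is false
  GPA ≥ 3.77: 2.8 ≥ 3.77 is false
Combine:
[1.1.3] false OR true = true
[1.1.4] true AND false = false
[1.1] false OR true OR true OR false = true
[1.2.1.1] false → true (antecedent false ⇒ implication holds) = true
[1.2.1] NOT true = false
[1.2.2.1] true → false = false
[1.2.2] NOT false = true
[1.2.3] false AND false AND false = false
[1.2] false OR true OR false = true
[1] true → true = true
[root] NOT true = false
Overall: false → rejected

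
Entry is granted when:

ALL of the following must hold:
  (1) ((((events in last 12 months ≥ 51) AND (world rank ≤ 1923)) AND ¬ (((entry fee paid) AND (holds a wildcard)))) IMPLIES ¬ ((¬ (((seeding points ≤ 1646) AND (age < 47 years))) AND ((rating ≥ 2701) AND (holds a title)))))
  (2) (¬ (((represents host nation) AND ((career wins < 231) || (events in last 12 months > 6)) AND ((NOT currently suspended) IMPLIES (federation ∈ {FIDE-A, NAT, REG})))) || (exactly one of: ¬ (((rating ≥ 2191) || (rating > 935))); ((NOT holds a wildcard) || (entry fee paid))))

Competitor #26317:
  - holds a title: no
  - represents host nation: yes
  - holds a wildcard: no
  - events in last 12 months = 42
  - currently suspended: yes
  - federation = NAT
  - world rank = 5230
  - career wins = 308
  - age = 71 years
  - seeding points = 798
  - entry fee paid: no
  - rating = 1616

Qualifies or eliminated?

Atomic conditions:
  events in last 12 months ≥ 51: 42 ≥ 51 is false
  world rank ≤ 1923: 5230 ≤ 1923 is false
  entry fee paid: no → false
  holds a wildcard: no → false
  seeding points ≤ 1646: 798 ≤ 1646 is true
  age < 47 years: 71 < 47 is false
  rating ≥ 2701: 1616 ≥ 2701 is false
  holds a title: no → false
  represents host nation: yes → true
  career wins < 231: 308 < 231 is false
  events in last 12 months > 6: 42 > 6 is true
  NOT currently suspended: yes → false
  federation ∈ {FIDE-A, NAT, REG}: NAT is in the set → true
  rating ≥ 2191: 1616 ≥ 2191 is false
  rating > 935: 1616 > 935 is true
  NOT holds a wildcard: no → true
Combine:
[1.1.1] false AND false = false
[1.1.2.1] false AND false = false
[1.1.2] NOT false = true
[1.1] false AND true = false
[1.2.1.1.1] true AND false = false
[1.2.1.1] NOT false = true
[1.2.1.2] false AND false = false
[1.2.1] true AND false = false
[1.2] NOT false = true
[1] false → true (antecedent false ⇒ implication holds) = true
[2.1.1.2] false OR true = true
[2.1.1.3] false → true (antecedent false ⇒ implication holds) = true
[2.1.1] true AND true AND true = true
[2.1] NOT true = false
[2.2.1.1] false OR true = true
[2.2.1] NOT true = false
[2.2.2] true OR false = true
[2.2] exactly-one(false, true) = true
[2] false OR true = true
[root] true AND true = true
Overall: true → qualifies

Qualifies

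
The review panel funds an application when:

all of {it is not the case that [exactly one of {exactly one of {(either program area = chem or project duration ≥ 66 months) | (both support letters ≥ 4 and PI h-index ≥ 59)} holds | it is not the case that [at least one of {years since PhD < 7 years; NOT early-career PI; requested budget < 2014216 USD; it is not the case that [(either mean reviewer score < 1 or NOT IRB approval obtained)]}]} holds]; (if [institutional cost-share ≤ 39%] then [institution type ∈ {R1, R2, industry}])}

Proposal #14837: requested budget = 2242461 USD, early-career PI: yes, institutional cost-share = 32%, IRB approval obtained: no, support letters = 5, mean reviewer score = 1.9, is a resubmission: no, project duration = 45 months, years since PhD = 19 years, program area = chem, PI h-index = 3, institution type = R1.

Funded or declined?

Atomic conditions:
  program area = chem: chem == chem is true
  project duration ≥ 66 months: 45 ≥ 66 is false
  support letters ≥ 4: 5 ≥ 4 is true
  PI h-index ≥ 59: 3 ≥ 59 is false
  years since PhD < 7 years: 19 < 7 is false
  NOT early-career PI: yes → false
  requested budget < 2014216 USD: 2242461 < 2014216 is false
  mean reviewer score < 1: 1.9 < 1 is false
  NOT IRB approval obtained: no → true
  institutional cost-share ≤ 39%: 32 ≤ 39 is true
  institution type ∈ {R1, R2, industry}: R1 is in the set → true
Combine:
[1.1.1.1] true OR false = true
[1.1.1.2] true AND false = false
[1.1.1] exactly-one(true, false) = true
[1.1.2.1.4.1] false OR true = true
[1.1.2.1.4] NOT true = false
[1.1.2.1] false OR false OR false OR false = false
[1.1.2] NOT false = true
[1.1] exactly-one(true, true) = false
[1] NOT false = true
[2] true → true = true
[root] true AND true = true
Overall: true → funded

Funded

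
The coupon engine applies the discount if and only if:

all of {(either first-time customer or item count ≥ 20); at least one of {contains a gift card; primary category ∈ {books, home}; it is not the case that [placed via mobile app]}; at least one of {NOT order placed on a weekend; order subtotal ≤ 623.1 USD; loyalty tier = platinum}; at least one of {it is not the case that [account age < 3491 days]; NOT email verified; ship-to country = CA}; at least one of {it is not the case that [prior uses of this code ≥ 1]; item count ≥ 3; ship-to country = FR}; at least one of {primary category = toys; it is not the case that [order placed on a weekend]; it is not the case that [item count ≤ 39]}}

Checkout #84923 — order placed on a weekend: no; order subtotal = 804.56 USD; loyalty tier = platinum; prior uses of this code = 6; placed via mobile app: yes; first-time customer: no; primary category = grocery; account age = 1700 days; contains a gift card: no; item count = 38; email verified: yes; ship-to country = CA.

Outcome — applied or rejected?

Rejected

Atomic conditions:
  first-time customer: no → false
  item count ≥ 20: 38 ≥ 20 is true
  contains a gift card: no → false
  primary category ∈ {books, home}: grocery is not in the set → false
  placed via mobile app: yes → true
  NOT order placed on a weekend: no → true
  order subtotal ≤ 623.1 USD: 804.56 ≤ 623.1 is false
  loyalty tier = platinum: platinum == platinum is true
  account age < 3491 days: 1700 < 3491 is true
  NOT email verified: yes → false
  ship-to country = CA: CA == CA is true
  prior uses of this code ≥ 1: 6 ≥ 1 is true
  item count ≥ 3: 38 ≥ 3 is true
  ship-to country = FR: CA == FR is false
  primary category = toys: grocery == toys is false
  order placed on a weekend: no → false
  item count ≤ 39: 38 ≤ 39 is true
Combine:
[1] false OR true = true
[2.3] NOT true = false
[2] false OR false OR false = false
[3] true OR false OR true = true
[4.1] NOT true = false
[4] false OR false OR true = true
[5.1] NOT true = false
[5] false OR true OR false = true
[6.2] NOT false = true
[6.3] NOT true = false
[6] false OR true OR false = true
[root] true AND false AND true AND true AND true AND true = false
Overall: false → rejected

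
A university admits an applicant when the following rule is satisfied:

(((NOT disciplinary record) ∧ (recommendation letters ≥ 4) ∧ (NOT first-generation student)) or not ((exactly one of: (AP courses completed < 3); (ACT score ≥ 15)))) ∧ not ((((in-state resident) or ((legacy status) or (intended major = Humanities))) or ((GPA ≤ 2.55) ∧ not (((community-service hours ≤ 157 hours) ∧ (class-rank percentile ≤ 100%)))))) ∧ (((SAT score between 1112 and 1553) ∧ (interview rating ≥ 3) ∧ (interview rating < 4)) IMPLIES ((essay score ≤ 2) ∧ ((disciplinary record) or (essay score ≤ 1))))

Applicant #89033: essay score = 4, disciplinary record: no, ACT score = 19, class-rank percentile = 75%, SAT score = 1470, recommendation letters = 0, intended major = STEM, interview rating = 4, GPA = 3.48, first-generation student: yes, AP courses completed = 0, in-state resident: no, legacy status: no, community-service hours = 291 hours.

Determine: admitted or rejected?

Admitted

Atomic conditions:
  NOT disciplinary record: no → true
  recommendation letters ≥ 4: 0 ≥ 4 is false
  NOT first-generation student: yes → false
  AP courses completed < 3: 0 < 3 is true
  ACT score ≥ 15: 19 ≥ 15 is true
  in-state resident: no → false
  legacy status: no → false
  intended major = Humanities: STEM == Humanities is false
  GPA ≤ 2.55: 3.48 ≤ 2.55 is false
  community-service hours ≤ 157 hours: 291 ≤ 157 is false
  class-rank percentile ≤ 100%: 75 ≤ 100 is true
  SAT score between 1112 and 1553: 1470 in [1112, 1553] is true
  interview rating ≥ 3: 4 ≥ 3 is true
  interview rating < 4: 4 < 4 is false
  essay score ≤ 2: 4 ≤ 2 is false
  disciplinary record: no → false
  essay score ≤ 1: 4 ≤ 1 is false
Combine:
[1.1] true AND false AND false = false
[1.2.1] exactly-one(true, true) = false
[1.2] NOT false = true
[1] false OR true = true
[2.1.1.2] false OR false = false
[2.1.1] false OR false = false
[2.1.2.2.1] false AND true = false
[2.1.2.2] NOT false = true
[2.1.2] false AND true = false
[2.1] false OR false = false
[2] NOT false = true
[3.1] true AND true AND false = false
[3.2.2] false OR false = false
[3.2] false AND false = false
[3] false → false (antecedent false ⇒ implication holds) = true
[root] true AND true AND true = true
Overall: true → admitted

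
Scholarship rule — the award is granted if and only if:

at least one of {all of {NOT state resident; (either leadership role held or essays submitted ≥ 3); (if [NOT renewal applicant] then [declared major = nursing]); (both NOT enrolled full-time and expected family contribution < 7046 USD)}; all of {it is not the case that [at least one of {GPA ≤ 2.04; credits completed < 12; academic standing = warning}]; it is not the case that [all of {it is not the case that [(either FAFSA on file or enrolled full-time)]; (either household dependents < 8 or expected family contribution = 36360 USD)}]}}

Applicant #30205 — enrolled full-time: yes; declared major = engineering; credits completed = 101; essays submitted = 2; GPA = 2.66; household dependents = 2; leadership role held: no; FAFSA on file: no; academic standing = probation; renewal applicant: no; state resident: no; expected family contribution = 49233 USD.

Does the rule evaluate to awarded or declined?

Atomic conditions:
  NOT state resident: no → true
  leadership role held: no → false
  essays submitted ≥ 3: 2 ≥ 3 is false
  NOT renewal applicant: no → true
  declared major = nursing: engineering == nursing is false
  NOT enrolled full-time: yes → false
  expected family contribution < 7046 USD: 49233 < 7046 is false
  GPA ≤ 2.04: 2.66 ≤ 2.04 is false
  credits completed < 12: 101 < 12 is false
  academic standing = warning: probation == warning is false
  FAFSA on file: no → false
  enrolled full-time: yes → true
  household dependents < 8: 2 < 8 is true
  expected family contribution = 36360 USD: 49233 == 36360 is false
Combine:
[1.2] false OR false = false
[1.3] true → false = false
[1.4] false AND false = false
[1] true AND false AND false AND false = false
[2.1.1] false OR false OR false = false
[2.1] NOT false = true
[2.2.1.1.1] false OR true = true
[2.2.1.1] NOT true = false
[2.2.1.2] true OR false = true
[2.2.1] false AND true = false
[2.2] NOT false = true
[2] true AND true = true
[root] false OR true = true
Overall: true → awarded

Awarded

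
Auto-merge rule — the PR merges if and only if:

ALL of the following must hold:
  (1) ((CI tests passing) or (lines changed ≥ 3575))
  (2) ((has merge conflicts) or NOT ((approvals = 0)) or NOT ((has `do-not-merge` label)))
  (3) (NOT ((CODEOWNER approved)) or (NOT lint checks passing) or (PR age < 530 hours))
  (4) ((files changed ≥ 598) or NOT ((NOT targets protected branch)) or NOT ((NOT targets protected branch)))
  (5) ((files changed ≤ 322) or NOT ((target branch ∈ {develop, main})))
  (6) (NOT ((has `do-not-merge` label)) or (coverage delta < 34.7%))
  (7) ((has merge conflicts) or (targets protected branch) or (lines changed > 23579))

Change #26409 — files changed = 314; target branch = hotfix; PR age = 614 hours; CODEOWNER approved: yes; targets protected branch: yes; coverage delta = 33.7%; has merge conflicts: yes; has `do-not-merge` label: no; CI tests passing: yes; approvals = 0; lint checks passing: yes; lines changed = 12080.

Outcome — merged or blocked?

Blocked

Atomic conditions:
  CI tests passing: yes → true
  lines changed ≥ 3575: 12080 ≥ 3575 is true
  has merge conflicts: yes → true
  approvals = 0: 0 == 0 is true
  has `do-not-merge` label: no → false
  CODEOWNER approved: yes → true
  NOT lint checks passing: yes → false
  PR age < 530 hours: 614 < 530 is false
  files changed ≥ 598: 314 ≥ 598 is false
  NOT targets protected branch: yes → false
  files changed ≤ 322: 314 ≤ 322 is true
  target branch ∈ {develop, main}: hotfix is not in the set → false
  coverage delta < 34.7%: 33.7 < 34.7 is true
  targets protected branch: yes → true
  lines changed > 23579: 12080 > 23579 is false
Combine:
[1] true OR true = true
[2.2] NOT true = false
[2.3] NOT false = true
[2] true OR false OR true = true
[3.1] NOT true = false
[3] false OR false OR false = false
[4.2] NOT false = true
[4.3] NOT false = true
[4] false OR true OR true = true
[5.2] NOT false = true
[5] true OR true = true
[6.1] NOT false = true
[6] true OR true = true
[7] true OR true OR false = true
[root] true AND true AND false AND true AND true AND true AND true = false
Overall: false → blocked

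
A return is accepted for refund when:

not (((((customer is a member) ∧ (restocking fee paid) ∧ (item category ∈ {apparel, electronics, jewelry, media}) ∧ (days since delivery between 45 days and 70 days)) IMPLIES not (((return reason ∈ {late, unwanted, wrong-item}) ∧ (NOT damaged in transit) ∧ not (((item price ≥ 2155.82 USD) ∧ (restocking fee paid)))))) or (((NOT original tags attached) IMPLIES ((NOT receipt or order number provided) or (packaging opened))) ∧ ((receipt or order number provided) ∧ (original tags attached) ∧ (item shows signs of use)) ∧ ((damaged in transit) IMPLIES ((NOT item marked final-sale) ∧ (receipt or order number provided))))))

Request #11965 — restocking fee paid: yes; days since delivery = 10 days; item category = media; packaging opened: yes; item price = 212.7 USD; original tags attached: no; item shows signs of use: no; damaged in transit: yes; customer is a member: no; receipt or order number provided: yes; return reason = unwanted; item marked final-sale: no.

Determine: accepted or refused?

Refused

Atomic conditions:
  customer is a member: no → false
  restocking fee paid: yes → true
  item category ∈ {apparel, electronics, jewelry, media}: media is in the set → true
  days since delivery between 45 days and 70 days: 10 in [45, 70] is false
  return reason ∈ {late, unwanted, wrong-item}: unwanted is in the set → true
  NOT damaged in transit: yes → false
  item price ≥ 2155.82 USD: 212.7 ≥ 2155.82 is false
  NOT original tags attached: no → true
  NOT receipt or order number provided: yes → false
  packaging opened: yes → true
  receipt or order number provided: yes → true
  original tags attached: no → false
  item shows signs of use: no → false
  damaged in transit: yes → true
  NOT item marked final-sale: no → true
Combine:
[1.1.1] false AND true AND true AND false = false
[1.1.2.1.3.1] false AND true = false
[1.1.2.1.3] NOT false = true
[1.1.2.1] true AND false AND true = false
[1.1.2] NOT false = true
[1.1] false → true (antecedent false ⇒ implication holds) = true
[1.2.1.2] false OR true = true
[1.2.1] true → true = true
[1.2.2] true AND false AND false = false
[1.2.3.2] true AND true = true
[1.2.3] true → true = true
[1.2] true AND false AND true = false
[1] true OR false = true
[root] NOT true = false
Overall: false → refused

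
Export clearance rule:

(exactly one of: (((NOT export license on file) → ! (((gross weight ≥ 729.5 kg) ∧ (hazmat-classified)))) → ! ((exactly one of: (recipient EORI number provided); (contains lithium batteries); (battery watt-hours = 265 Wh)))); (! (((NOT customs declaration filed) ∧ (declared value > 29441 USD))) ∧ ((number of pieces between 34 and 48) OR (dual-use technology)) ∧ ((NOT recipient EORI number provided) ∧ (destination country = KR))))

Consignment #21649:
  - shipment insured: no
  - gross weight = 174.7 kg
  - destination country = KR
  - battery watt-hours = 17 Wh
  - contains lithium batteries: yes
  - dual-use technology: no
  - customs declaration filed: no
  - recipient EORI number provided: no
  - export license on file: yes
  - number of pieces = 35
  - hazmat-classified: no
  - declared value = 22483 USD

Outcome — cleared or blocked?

Atomic conditions:
  NOT export license on file: yes → false
  gross weight ≥ 729.5 kg: 174.7 ≥ 729.5 is false
  hazmat-classified: no → false
  recipient EORI number provided: no → false
  contains lithium batteries: yes → true
  battery watt-hours = 265 Wh: 17 == 265 is false
  NOT customs declaration filed: no → true
  declared value > 29441 USD: 22483 > 29441 is false
  number of pieces between 34 and 48: 35 in [34, 48] is true
  dual-use technology: no → false
  NOT recipient EORI number provided: no → true
  destination country = KR: KR == KR is true
Combine:
[1.1.2.1] false AND false = false
[1.1.2] NOT false = true
[1.1] false → true (antecedent false ⇒ implication holds) = true
[1.2.1] exactly-one(false, true, false) = true
[1.2] NOT true = false
[1] true → false = false
[2.1.1] true AND false = false
[2.1] NOT false = true
[2.2] true OR false = true
[2.3] true AND true = true
[2] true AND true AND true = true
[root] exactly-one(false, true) = true
Overall: true → cleared

Cleared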